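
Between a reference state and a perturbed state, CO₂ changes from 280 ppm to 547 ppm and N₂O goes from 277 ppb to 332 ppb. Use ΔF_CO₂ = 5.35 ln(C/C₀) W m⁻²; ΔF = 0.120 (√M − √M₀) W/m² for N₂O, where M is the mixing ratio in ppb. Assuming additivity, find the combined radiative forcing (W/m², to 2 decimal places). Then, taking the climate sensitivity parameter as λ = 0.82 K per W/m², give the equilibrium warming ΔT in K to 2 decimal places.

ΔF = 3.77 W/m²; ΔT = 3.09 K

CO₂: 5.35 × ln(547/280) = 5.35 × ln(1.95357) = 5.35 × 0.66966 = 3.5827 W/m².
N₂O: 0.120 × (√332 − √277) = 0.120 × (18.2209 − 16.6433) = 0.120 × 1.5776 = 0.1893 W/m².
Total ΔF = 3.5827 + 0.1893 = 3.7720 W/m².
ΔT = λ ΔF = 0.82 × 3.77 = 3.0914 K.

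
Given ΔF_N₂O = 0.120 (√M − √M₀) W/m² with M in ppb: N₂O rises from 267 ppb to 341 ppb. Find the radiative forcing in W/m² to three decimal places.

ΔF = 0.255 W/m²

N₂O: 0.120 × (√341 − √267) = 0.120 × (18.4662 − 16.3401) = 0.120 × 2.1261 = 0.2551 W/m².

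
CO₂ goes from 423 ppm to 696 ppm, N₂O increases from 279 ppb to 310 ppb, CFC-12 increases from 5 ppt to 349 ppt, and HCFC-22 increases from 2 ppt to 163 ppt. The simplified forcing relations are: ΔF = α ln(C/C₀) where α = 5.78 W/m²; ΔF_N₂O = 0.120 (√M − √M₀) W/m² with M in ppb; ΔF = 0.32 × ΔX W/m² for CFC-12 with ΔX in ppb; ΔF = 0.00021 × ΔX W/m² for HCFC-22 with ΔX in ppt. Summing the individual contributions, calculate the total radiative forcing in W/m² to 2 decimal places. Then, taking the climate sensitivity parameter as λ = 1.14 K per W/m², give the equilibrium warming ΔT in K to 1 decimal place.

ΔF = 3.13 W/m²; ΔT = 3.6 K

CO₂: 5.78 × ln(696/423) = 5.78 × ln(1.64539) = 5.78 × 0.49798 = 2.8783 W/m².
N₂O: 0.120 × (√310 − √279) = 0.120 × (17.6068 − 16.7033) = 0.120 × 0.9035 = 0.1084 W/m².
CFC-12: Δ = 349 − 5 = 344 ppt = 0.344 ppb; ΔF = 0.32 × 0.344 = 0.1101 W/m².
HCFC-22: ΔF = 0.00021 × (163 − 2) = 0.00021 × 161 = 0.0338 W/m².
Total ΔF = 2.8783 + 0.1084 + 0.1101 + 0.0338 = 3.1306 W/m².
ΔT = λ ΔF = 1.14 × 3.13 = 3.5682 K.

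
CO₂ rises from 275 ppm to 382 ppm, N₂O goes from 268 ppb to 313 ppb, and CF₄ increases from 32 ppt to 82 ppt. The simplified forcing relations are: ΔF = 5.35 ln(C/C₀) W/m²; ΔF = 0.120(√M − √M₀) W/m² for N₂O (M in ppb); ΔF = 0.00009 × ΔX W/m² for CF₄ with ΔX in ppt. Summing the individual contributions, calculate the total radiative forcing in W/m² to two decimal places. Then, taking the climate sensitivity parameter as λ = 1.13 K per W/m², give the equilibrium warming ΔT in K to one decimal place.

CO₂: 5.35 × ln(382/275) = 5.35 × ln(1.38909) = 5.35 × 0.32865 = 1.7583 W/m².
N₂O: 0.120 × (√313 − √268) = 0.120 × (17.6918 − 16.3707) = 0.120 × 1.3211 = 0.1585 W/m².
CF₄: ΔF = 0.00009 × (82 − 32) = 0.00009 × 50 = 0.0045 W/m².
Total ΔF = 1.7583 + 0.1585 + 0.0045 = 1.9213 W/m².
ΔT = λ ΔF = 1.13 × 1.92 = 2.1696 K.

ΔF = 1.92 W/m²; ΔT = 2.2 K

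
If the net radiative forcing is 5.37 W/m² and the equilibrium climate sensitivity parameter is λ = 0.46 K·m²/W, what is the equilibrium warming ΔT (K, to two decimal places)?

ΔT = 2.47 K

ΔT = λ ΔF = 0.46 × 5.37 = 2.4702 K.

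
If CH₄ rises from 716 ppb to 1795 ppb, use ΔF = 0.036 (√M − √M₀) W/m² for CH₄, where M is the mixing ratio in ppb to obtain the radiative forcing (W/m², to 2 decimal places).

CH₄: 0.036 × (√1795 − √716) = 0.036 × (42.3674 − 26.7582) = 0.036 × 15.6092 = 0.5619 W/m².

ΔF = 0.56 W/m²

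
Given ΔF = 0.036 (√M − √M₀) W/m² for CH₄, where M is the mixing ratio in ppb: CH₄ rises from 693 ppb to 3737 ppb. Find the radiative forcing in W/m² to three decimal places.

CH₄: 0.036 × (√3737 − √693) = 0.036 × (61.1310 − 26.3249) = 0.036 × 34.8061 = 1.2530 W/m².

ΔF = 1.253 W/m²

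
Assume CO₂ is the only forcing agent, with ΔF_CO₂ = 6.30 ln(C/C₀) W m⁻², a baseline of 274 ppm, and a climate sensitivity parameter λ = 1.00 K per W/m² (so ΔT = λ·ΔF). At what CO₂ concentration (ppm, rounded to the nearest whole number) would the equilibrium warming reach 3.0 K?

C ≈ 441 ppm

Required forcing: ΔF = ΔT/λ = 3.0/1.00 = 3.0000 W/m².
Then ln(C/274) = ΔF/6.30 = 3.0000/6.30 = 0.47619.
So C = 274 × e^0.47619 = 274 × 1.60993 = 441.12 ppm.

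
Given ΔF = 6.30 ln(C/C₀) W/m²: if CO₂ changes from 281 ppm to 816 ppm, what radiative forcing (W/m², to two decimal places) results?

CO₂: 6.30 × ln(816/281) = 6.30 × ln(2.90391) = 6.30 × 1.06606 = 6.7162 W/m².

ΔF = 6.72 W/m²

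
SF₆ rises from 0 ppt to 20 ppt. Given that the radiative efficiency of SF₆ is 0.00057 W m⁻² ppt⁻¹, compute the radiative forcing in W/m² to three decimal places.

SF₆: ΔF = 0.00057 × (20 − 0) = 0.00057 × 20 = 0.0114 W/m².

ΔF = 0.011 W/m²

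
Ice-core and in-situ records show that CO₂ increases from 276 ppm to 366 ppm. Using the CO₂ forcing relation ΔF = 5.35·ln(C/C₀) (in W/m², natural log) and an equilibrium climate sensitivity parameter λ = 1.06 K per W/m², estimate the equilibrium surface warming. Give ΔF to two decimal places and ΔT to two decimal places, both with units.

ΔF = 1.51 W/m²; ΔT = 1.60 K

CO₂: 5.35 × ln(366/276) = 5.35 × ln(1.32609) = 5.35 × 0.28223 = 1.5099 W/m².
ΔT = λ ΔF = 1.06 × 1.51 = 1.6006 K.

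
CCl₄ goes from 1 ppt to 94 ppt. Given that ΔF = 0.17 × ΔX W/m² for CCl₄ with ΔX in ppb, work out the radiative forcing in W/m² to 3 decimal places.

ΔF = 0.016 W/m²

CCl₄: Δ = 94 − 1 = 93 ppt = 0.093 ppb; ΔF = 0.17 × 0.093 = 0.0158 W/m².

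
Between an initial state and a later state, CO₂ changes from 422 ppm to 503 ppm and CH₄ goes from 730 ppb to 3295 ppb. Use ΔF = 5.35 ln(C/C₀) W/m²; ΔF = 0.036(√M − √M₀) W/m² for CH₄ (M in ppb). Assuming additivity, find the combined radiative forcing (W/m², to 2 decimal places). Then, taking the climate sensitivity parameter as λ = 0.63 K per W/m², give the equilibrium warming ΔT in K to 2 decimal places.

CO₂: 5.35 × ln(503/422) = 5.35 × ln(1.19194) = 5.35 × 0.17558 = 0.9394 W/m².
CH₄: 0.036 × (√3295 − √730) = 0.036 × (57.4021 − 27.0185) = 0.036 × 30.3836 = 1.0938 W/m².
Total ΔF = 0.9394 + 1.0938 = 2.0332 W/m².
ΔT = λ ΔF = 0.63 × 2.03 = 1.2789 K.

ΔF = 2.03 W/m²; ΔT = 1.28 K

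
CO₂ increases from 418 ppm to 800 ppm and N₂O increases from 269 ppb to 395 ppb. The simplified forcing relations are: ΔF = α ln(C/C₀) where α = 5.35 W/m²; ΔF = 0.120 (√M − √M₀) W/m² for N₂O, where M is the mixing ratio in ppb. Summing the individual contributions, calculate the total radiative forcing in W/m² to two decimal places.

CO₂: 5.35 × ln(800/418) = 5.35 × ln(1.91388) = 5.35 × 0.64913 = 3.4728 W/m².
N₂O: 0.120 × (√395 − √269) = 0.120 × (19.8746 − 16.4012) = 0.120 × 3.4734 = 0.4168 W/m².
Total ΔF = 3.4728 + 0.4168 = 3.8896 W/m².

ΔF = 3.89 W/m²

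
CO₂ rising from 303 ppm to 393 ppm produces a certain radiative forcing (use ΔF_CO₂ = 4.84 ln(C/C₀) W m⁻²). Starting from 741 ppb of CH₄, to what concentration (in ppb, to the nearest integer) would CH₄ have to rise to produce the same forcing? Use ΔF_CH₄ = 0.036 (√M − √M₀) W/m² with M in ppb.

CO₂ forcing: 4.84 × ln(393/303) = 4.84 × 0.260077 = 1.25877 W/m².
Set 0.036(√M − √741) = 1.25877: √M = 1.25877/0.036 + √741 = 34.9658 + 27.2213 = 62.1871.
M = (62.1871)² = 3867.24 ppb.

M ≈ 3867 ppb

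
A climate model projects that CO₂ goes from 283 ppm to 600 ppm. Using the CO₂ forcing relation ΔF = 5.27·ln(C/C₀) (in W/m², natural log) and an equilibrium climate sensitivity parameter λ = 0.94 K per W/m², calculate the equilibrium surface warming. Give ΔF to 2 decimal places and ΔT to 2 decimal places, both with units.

CO₂: 5.27 × ln(600/283) = 5.27 × ln(2.12014) = 5.27 × 0.75148 = 3.9603 W/m².
ΔT = λ ΔF = 0.94 × 3.96 = 3.7224 K.

ΔF = 3.96 W/m²; ΔT = 3.72 K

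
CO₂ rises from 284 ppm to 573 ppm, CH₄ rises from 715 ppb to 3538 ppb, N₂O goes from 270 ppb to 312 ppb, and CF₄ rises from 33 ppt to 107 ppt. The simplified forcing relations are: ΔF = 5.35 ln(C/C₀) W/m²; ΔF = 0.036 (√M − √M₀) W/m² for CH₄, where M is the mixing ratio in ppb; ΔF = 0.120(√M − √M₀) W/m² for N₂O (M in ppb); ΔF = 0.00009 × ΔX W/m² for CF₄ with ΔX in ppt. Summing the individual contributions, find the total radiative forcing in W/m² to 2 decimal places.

ΔF = 5.09 W/m²

CO₂: 5.35 × ln(573/284) = 5.35 × ln(2.01761) = 5.35 × 0.70191 = 3.7552 W/m².
CH₄: 0.036 × (√3538 − √715) = 0.036 × (59.4811 − 26.7395) = 0.036 × 32.7416 = 1.1787 W/m².
N₂O: 0.120 × (√312 − √270) = 0.120 × (17.6635 − 16.4317) = 0.120 × 1.2318 = 0.1478 W/m².
CF₄: ΔF = 0.00009 × (107 − 33) = 0.00009 × 74 = 0.0067 W/m².
Total ΔF = 3.7552 + 1.1787 + 0.1478 + 0.0067 = 5.0884 W/m².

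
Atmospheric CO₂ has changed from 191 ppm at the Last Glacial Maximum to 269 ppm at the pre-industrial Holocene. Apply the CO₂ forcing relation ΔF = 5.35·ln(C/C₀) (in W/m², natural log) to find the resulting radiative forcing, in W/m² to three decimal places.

ΔF = 1.832 W/m²

CO₂ absorption bands are partially saturated, so forcing scales with the logarithm of the concentration ratio.
CO₂: 5.35 × ln(269/191) = 5.35 × ln(1.40838) = 5.35 × 0.34244 = 1.8321 W/m².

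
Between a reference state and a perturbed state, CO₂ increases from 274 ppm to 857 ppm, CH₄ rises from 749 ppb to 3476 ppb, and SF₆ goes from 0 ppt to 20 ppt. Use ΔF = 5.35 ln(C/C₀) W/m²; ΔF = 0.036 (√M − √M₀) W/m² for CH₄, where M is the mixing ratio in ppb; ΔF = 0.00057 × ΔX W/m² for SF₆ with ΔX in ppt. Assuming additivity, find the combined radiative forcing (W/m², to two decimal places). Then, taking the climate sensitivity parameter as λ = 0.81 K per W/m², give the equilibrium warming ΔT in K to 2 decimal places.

CO₂: 5.35 × ln(857/274) = 5.35 × ln(3.12774) = 5.35 × 1.14031 = 6.1007 W/m².
CH₄: 0.036 × (√3476 − √749) = 0.036 × (58.9576 − 27.3679) = 0.036 × 31.5897 = 1.1372 W/m².
SF₆: ΔF = 0.00057 × (20 − 0) = 0.00057 × 20 = 0.0114 W/m².
Total ΔF = 6.1007 + 1.1372 + 0.0114 = 7.2493 W/m².
ΔT = λ ΔF = 0.81 × 7.25 = 5.8725 K.

ΔF = 7.25 W/m²; ΔT = 5.87 K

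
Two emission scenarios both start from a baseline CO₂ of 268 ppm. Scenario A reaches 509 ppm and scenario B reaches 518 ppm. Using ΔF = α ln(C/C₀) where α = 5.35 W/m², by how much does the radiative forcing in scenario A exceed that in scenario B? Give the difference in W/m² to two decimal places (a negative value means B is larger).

ΔF_A − ΔF_B = -0.09 W/m²

ΔF_A = 5.35 ln(509/268) = 5.35 × 0.64146 = 3.4318 W/m².
ΔF_B = 5.35 ln(518/268) = 5.35 × 0.65899 = 3.5256 W/m².
Difference: 3.4318 − 3.5256 = -0.0938 W/m².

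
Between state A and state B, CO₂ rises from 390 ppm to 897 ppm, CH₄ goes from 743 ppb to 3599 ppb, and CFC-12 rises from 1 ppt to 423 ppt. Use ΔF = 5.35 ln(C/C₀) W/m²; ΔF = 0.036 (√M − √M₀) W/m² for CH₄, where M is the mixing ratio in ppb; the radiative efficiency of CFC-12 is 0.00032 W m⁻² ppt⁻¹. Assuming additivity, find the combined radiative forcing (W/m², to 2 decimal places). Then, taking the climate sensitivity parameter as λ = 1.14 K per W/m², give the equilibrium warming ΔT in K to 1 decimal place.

ΔF = 5.77 W/m²; ΔT = 6.6 K

CO₂: 5.35 × ln(897/390) = 5.35 × ln(2.30000) = 5.35 × 0.83291 = 4.4561 W/m².
CH₄: 0.036 × (√3599 − √743) = 0.036 × (59.9917 − 27.2580) = 0.036 × 32.7337 = 1.1784 W/m².
CFC-12: ΔF = 0.00032 × (423 − 1) = 0.00032 × 422 = 0.1350 W/m².
Total ΔF = 4.4561 + 1.1784 + 0.1350 = 5.7695 W/m².
ΔT = λ ΔF = 1.14 × 5.77 = 6.5778 K.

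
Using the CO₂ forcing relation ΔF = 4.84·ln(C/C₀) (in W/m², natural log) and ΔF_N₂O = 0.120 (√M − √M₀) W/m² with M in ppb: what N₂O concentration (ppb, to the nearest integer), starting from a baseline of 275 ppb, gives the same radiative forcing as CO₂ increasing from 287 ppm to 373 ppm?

CO₂ forcing: 4.84 × ln(373/287) = 4.84 × 0.262096 = 1.26854 W/m².
Set 0.120(√M − √275) = 1.26854: √M = 1.26854/0.120 + √275 = 10.5712 + 16.5831 = 27.1543.
M = (27.1543)² = 737.36 ppb.

M ≈ 737 ppb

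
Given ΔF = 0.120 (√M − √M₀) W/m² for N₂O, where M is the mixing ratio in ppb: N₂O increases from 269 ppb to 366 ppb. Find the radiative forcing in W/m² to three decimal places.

N₂O: 0.120 × (√366 − √269) = 0.120 × (19.1311 − 16.4012) = 0.120 × 2.7299 = 0.3276 W/m².

ΔF = 0.328 W/m²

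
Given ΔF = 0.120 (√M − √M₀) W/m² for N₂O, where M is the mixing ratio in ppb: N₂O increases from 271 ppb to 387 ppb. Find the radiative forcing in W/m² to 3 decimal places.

N₂O: 0.120 × (√387 − √271) = 0.120 × (19.6723 − 16.4621) = 0.120 × 3.2102 = 0.3852 W/m².

ΔF = 0.385 W/m²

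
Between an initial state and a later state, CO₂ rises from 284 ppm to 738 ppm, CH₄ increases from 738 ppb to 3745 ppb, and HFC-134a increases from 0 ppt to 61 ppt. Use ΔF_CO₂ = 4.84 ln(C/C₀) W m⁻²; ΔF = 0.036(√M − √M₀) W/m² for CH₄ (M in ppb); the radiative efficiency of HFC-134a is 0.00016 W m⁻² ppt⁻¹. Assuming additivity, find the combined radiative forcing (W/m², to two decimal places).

CO₂: 4.84 × ln(738/284) = 4.84 × ln(2.59859) = 4.84 × 0.95497 = 4.6221 W/m².
CH₄: 0.036 × (√3745 − √738) = 0.036 × (61.1964 − 27.1662) = 0.036 × 34.0302 = 1.2251 W/m².
HFC-134a: ΔF = 0.00016 × (61 − 0) = 0.00016 × 61 = 0.0098 W/m².
Total ΔF = 4.6221 + 1.2251 + 0.0098 = 5.8570 W/m².

ΔF = 5.86 W/m²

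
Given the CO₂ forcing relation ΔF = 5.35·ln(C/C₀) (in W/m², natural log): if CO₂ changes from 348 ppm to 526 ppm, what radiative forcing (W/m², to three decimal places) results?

ΔF = 2.210 W/m²

CO₂ absorption bands are partially saturated, so forcing scales with the logarithm of the concentration ratio.
CO₂: 5.35 × ln(526/348) = 5.35 × ln(1.51149) = 5.35 × 0.41310 = 2.2101 W/m².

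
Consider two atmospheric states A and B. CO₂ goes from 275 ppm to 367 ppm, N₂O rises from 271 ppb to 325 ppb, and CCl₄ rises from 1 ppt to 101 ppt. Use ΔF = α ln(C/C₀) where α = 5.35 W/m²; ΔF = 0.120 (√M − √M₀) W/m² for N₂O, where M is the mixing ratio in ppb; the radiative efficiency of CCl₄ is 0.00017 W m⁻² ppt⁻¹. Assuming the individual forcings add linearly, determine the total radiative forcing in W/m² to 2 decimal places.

CO₂: 5.35 × ln(367/275) = 5.35 × ln(1.33455) = 5.35 × 0.28859 = 1.5440 W/m².
N₂O: 0.120 × (√325 − √271) = 0.120 × (18.0278 − 16.4621) = 0.120 × 1.5657 = 0.1879 W/m².
CCl₄: ΔF = 0.00017 × (101 − 1) = 0.00017 × 100 = 0.0170 W/m².
Total ΔF = 1.5440 + 0.1879 + 0.0170 = 1.7489 W/m².

ΔF = 1.75 W/m²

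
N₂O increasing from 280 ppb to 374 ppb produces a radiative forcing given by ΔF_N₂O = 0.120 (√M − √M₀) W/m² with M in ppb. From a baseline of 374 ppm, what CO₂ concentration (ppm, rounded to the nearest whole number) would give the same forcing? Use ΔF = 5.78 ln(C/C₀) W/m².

C ≈ 395 ppm

N₂O forcing: 0.120 × (√374 − √280) = 0.120 × (19.3391 − 16.7332) = 0.120 × 2.6059 = 0.31271 W/m².
Set 5.78 ln(C/374) = 0.31271: ln(C/374) = 0.31271/5.78 = 0.05410, so C = 374 × e^0.05410 = 374 × 1.05559 = 394.79 ppm.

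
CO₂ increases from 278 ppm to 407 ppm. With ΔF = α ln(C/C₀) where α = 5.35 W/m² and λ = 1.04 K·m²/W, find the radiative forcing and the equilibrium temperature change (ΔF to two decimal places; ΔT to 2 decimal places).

ΔF = 2.04 W/m²; ΔT = 2.12 K

CO₂: 5.35 × ln(407/278) = 5.35 × ln(1.46403) = 5.35 × 0.38119 = 2.0394 W/m².
ΔT = λ ΔF = 1.04 × 2.04 = 2.1216 K.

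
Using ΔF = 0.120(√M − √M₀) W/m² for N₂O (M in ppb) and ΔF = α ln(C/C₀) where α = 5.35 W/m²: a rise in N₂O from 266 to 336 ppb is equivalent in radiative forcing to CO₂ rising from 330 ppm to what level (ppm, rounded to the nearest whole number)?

N₂O forcing: 0.120 × (√336 − √266) = 0.120 × (18.3303 − 16.3095) = 0.120 × 2.0208 = 0.24250 W/m².
Set 5.35 ln(C/330) = 0.24250: ln(C/330) = 0.24250/5.35 = 0.04533, so C = 330 × e^0.04533 = 330 × 1.04637 = 345.30 ppm.

C ≈ 345 ppm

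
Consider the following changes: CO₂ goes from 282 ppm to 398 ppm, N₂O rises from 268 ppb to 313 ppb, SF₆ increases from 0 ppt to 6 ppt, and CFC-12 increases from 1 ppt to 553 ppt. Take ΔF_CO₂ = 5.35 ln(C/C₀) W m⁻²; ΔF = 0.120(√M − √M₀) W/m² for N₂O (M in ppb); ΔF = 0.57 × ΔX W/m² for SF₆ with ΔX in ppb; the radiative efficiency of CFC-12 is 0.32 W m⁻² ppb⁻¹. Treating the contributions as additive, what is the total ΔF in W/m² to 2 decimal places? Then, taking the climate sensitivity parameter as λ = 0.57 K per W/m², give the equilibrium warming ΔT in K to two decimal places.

CO₂: 5.35 × ln(398/282) = 5.35 × ln(1.41135) = 5.35 × 0.34455 = 1.8433 W/m².
N₂O: 0.120 × (√313 − √268) = 0.120 × (17.6918 − 16.3707) = 0.120 × 1.3211 = 0.1585 W/m².
SF₆: Δ = 6 − 0 = 6 ppt = 0.006 ppb; ΔF = 0.57 × 0.006 = 0.0034 W/m².
CFC-12: Δ = 553 − 1 = 552 ppt = 0.552 ppb; ΔF = 0.32 × 0.552 = 0.1766 W/m².
Total ΔF = 1.8433 + 0.1585 + 0.0034 + 0.1766 = 2.1818 W/m².
ΔT = λ ΔF = 0.57 × 2.18 = 1.2426 K.

ΔF = 2.18 W/m²; ΔT = 1.24 K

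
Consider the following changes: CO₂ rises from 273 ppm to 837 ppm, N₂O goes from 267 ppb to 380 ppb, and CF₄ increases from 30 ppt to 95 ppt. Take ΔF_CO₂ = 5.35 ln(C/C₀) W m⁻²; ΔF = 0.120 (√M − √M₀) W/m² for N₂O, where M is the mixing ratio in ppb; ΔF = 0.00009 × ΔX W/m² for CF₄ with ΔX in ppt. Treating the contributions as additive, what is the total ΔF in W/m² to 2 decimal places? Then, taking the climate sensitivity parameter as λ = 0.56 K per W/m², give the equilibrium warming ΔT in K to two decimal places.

ΔF = 6.38 W/m²; ΔT = 3.57 K

CO₂: 5.35 × ln(837/273) = 5.35 × ln(3.06593) = 5.35 × 1.12035 = 5.9939 W/m².
N₂O: 0.120 × (√380 − √267) = 0.120 × (19.4936 − 16.3401) = 0.120 × 3.1535 = 0.3784 W/m².
CF₄: ΔF = 0.00009 × (95 − 30) = 0.00009 × 65 = 0.0059 W/m².
Total ΔF = 5.9939 + 0.3784 + 0.0059 = 6.3782 W/m².
ΔT = λ ΔF = 0.56 × 6.38 = 3.5728 K.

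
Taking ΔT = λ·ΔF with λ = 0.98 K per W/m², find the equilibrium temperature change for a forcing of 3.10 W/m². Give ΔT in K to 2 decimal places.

ΔT = 3.04 K

ΔT = λ ΔF = 0.98 × 3.10 = 3.0380 K.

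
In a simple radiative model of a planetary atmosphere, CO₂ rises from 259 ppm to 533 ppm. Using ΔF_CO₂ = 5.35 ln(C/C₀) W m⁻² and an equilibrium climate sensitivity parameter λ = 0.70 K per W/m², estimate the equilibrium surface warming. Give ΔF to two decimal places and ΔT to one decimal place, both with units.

ΔF = 3.86 W/m²; ΔT = 2.7 K

CO₂: 5.35 × ln(533/259) = 5.35 × ln(2.05792) = 5.35 × 0.72170 = 3.8611 W/m².
ΔT = λ ΔF = 0.70 × 3.86 = 2.7020 K.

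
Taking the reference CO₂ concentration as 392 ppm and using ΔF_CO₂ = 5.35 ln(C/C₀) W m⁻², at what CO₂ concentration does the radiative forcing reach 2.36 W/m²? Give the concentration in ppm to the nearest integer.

C ≈ 609 ppm

Set 5.35 ln(C/392) = 2.36, so ln(C/392) = 2.36/5.35 = 0.44112.
Then C/392 = e^0.44112 = 1.55445, giving C = 392 × 1.55445 = 609.34 ppm.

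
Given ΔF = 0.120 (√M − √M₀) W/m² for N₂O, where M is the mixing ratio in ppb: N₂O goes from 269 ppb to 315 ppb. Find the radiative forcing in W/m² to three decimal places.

N₂O: 0.120 × (√315 − √269) = 0.120 × (17.7482 − 16.4012) = 0.120 × 1.3470 = 0.1616 W/m².

ΔF = 0.162 W/m²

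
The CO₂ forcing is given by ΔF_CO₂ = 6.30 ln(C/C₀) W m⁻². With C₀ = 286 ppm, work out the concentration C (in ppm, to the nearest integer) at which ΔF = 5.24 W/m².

Set 6.30 ln(C/286) = 5.24, so ln(C/286) = 5.24/6.30 = 0.83175.
Then C/286 = e^0.83175 = 2.29734, giving C = 286 × 2.29734 = 657.04 ppm.

C ≈ 657 ppm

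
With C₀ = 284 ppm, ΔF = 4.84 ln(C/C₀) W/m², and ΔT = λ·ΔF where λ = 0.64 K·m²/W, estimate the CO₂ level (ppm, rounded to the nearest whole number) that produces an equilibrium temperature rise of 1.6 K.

Required forcing: ΔF = ΔT/λ = 1.6/0.64 = 2.5000 W/m².
Then ln(C/284) = ΔF/4.84 = 2.5000/4.84 = 0.51653.
So C = 284 × e^0.51653 = 284 × 1.67620 = 476.04 ppm.

C ≈ 476 ppm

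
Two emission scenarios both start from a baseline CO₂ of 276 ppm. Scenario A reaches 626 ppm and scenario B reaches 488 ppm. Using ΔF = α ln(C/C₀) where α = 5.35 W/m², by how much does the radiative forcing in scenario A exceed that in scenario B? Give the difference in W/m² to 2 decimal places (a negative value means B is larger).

ΔF_A − ΔF_B = 1.33 W/m²

ΔF_A = 5.35 ln(626/276) = 5.35 × 0.81895 = 4.3814 W/m².
ΔF_B = 5.35 ln(488/276) = 5.35 × 0.56991 = 3.0490 W/m².
Difference: 4.3814 − 3.0490 = 1.3324 W/m².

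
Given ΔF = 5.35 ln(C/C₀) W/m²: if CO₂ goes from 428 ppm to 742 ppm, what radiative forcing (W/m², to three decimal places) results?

CO₂: 5.35 × ln(742/428) = 5.35 × ln(1.73364) = 5.35 × 0.55022 = 2.9437 W/m².

ΔF = 2.944 W/m²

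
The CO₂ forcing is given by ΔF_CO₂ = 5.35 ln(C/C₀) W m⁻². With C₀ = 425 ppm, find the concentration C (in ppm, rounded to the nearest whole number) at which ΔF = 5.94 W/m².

Set 5.35 ln(C/425) = 5.94, so ln(C/425) = 5.94/5.35 = 1.11028.
Then C/425 = e^1.11028 = 3.03521, giving C = 425 × 3.03521 = 1289.96 ppm.

C ≈ 1290 ppm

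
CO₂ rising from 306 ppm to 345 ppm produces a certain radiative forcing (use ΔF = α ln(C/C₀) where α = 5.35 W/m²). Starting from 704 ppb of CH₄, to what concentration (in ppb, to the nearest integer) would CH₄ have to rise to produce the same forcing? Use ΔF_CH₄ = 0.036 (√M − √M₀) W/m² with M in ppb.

CO₂ forcing: 5.35 × ln(345/306) = 5.35 × 0.119959 = 0.64178 W/m².
Set 0.036(√M − √704) = 0.64178: √M = 0.64178/0.036 + √704 = 17.8272 + 26.5330 = 44.3602.
M = (44.3602)² = 1967.83 ppb.

M ≈ 1968 ppb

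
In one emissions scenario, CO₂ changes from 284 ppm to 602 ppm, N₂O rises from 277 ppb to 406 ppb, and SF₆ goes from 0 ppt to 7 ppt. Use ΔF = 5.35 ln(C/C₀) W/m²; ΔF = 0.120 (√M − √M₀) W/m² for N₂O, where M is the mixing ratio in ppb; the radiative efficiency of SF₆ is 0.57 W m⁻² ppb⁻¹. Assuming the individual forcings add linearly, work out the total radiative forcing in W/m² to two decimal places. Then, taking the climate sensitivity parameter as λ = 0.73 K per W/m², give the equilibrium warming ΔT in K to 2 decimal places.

ΔF = 4.44 W/m²; ΔT = 3.24 K

CO₂: 5.35 × ln(602/284) = 5.35 × ln(2.11972) = 5.35 × 0.75128 = 4.0193 W/m².
N₂O: 0.120 × (√406 − √277) = 0.120 × (20.1494 − 16.6433) = 0.120 × 3.5061 = 0.4207 W/m².
SF₆: Δ = 7 − 0 = 7 ppt = 0.007 ppb; ΔF = 0.57 × 0.007 = 0.0040 W/m².
Total ΔF = 4.0193 + 0.4207 + 0.0040 = 4.4440 W/m².
ΔT = λ ΔF = 0.73 × 4.44 = 3.2412 K.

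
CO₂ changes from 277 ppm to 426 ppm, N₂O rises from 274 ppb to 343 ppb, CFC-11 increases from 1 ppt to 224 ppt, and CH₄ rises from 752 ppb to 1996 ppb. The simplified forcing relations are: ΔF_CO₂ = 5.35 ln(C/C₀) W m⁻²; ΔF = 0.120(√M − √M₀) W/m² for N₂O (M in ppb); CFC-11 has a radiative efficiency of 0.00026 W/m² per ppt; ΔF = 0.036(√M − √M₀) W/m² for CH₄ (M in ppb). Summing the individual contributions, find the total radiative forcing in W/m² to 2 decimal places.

ΔF = 3.22 W/m²

CO₂: 5.35 × ln(426/277) = 5.35 × ln(1.53791) = 5.35 × 0.43042 = 2.3027 W/m².
N₂O: 0.120 × (√343 − √274) = 0.120 × (18.5203 − 16.5529) = 0.120 × 1.9674 = 0.2361 W/m².
CFC-11: ΔF = 0.00026 × (224 − 1) = 0.00026 × 223 = 0.0580 W/m².
CH₄: 0.036 × (√1996 − √752) = 0.036 × (44.6766 − 27.4226) = 0.036 × 17.2540 = 0.6211 W/m².
Total ΔF = 2.3027 + 0.2361 + 0.0580 + 0.6211 = 3.2179 W/m².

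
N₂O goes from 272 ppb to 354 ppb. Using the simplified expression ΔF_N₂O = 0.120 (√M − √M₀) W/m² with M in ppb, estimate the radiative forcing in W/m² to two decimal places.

ΔF = 0.28 W/m²

N₂O: 0.120 × (√354 − √272) = 0.120 × (18.8149 − 16.4924) = 0.120 × 2.3225 = 0.2787 W/m².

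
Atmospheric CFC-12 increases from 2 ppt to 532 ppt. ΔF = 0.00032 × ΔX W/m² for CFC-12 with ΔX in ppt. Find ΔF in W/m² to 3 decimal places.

ΔF = 0.170 W/m²

CFC-12: ΔF = 0.00032 × (532 − 2) = 0.00032 × 530 = 0.1696 W/m².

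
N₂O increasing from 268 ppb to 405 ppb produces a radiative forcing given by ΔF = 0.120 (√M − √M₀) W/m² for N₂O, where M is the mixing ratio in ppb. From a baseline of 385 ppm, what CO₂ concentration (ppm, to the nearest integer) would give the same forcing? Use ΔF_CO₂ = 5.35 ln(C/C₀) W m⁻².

C ≈ 419 ppm

N₂O forcing: 0.120 × (√405 − √268) = 0.120 × (20.1246 − 16.3707) = 0.120 × 3.7539 = 0.45047 W/m².
Set 5.35 ln(C/385) = 0.45047: ln(C/385) = 0.45047/5.35 = 0.08420, so C = 385 × e^0.08420 = 385 × 1.08785 = 418.82 ppm.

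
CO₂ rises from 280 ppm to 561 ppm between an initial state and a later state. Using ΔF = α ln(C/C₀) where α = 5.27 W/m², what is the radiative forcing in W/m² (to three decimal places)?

ΔF = 3.662 W/m²

CO₂: 5.27 × ln(561/280) = 5.27 × ln(2.00357) = 5.27 × 0.69493 = 3.6623 W/m².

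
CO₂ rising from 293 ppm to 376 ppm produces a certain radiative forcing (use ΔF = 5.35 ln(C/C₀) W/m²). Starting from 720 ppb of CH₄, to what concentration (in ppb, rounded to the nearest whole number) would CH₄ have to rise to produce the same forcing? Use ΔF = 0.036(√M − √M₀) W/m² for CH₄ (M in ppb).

CO₂ forcing: 5.35 × ln(376/293) = 5.35 × 0.249417 = 1.33438 W/m².
Set 0.036(√M − √720) = 1.33438: √M = 1.33438/0.036 + √720 = 37.0661 + 26.8328 = 63.8989.
M = (63.8989)² = 4083.07 ppb.

M ≈ 4083 ppb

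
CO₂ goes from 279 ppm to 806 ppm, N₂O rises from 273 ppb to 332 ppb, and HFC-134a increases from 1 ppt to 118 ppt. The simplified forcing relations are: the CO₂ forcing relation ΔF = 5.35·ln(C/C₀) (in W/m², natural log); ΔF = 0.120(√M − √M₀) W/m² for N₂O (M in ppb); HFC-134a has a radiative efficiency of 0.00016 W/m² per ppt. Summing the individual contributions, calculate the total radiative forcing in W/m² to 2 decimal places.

CO₂: 5.35 × ln(806/279) = 5.35 × ln(2.88889) = 5.35 × 1.06087 = 5.6757 W/m².
N₂O: 0.120 × (√332 − √273) = 0.120 × (18.2209 − 16.5227) = 0.120 × 1.6982 = 0.2038 W/m².
HFC-134a: ΔF = 0.00016 × (118 − 1) = 0.00016 × 117 = 0.0187 W/m².
Total ΔF = 5.6757 + 0.2038 + 0.0187 = 5.8982 W/m².

ΔF = 5.90 W/m²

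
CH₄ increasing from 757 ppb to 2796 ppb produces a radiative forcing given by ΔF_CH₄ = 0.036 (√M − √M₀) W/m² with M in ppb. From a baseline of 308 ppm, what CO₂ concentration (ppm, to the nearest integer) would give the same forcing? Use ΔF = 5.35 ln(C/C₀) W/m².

CH₄ forcing: 0.036 × (√2796 − √757) = 0.036 × (52.8772 − 27.5136) = 0.036 × 25.3636 = 0.91309 W/m².
Set 5.35 ln(C/308) = 0.91309: ln(C/308) = 0.91309/5.35 = 0.17067, so C = 308 × e^0.17067 = 308 × 1.18610 = 365.32 ppm.

C ≈ 365 ppm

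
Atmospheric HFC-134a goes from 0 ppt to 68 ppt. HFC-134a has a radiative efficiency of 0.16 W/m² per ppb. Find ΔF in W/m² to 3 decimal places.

ΔF = 0.011 W/m²

HFC-134a: Δ = 68 − 0 = 68 ppt = 0.068 ppb; ΔF = 0.16 × 0.068 = 0.0109 W/m².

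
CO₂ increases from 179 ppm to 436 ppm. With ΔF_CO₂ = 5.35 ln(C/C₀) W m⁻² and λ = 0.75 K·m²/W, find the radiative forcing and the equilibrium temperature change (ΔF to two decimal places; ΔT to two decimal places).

ΔF = 4.76 W/m²; ΔT = 3.57 K

CO₂: 5.35 × ln(436/179) = 5.35 × ln(2.43575) = 5.35 × 0.89025 = 4.7628 W/m².
ΔT = λ ΔF = 0.75 × 4.76 = 3.5700 K.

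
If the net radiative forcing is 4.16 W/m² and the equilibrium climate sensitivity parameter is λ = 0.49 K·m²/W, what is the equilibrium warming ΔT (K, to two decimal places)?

ΔT = λ ΔF = 0.49 × 4.16 = 2.0384 K.

ΔT = 2.04 K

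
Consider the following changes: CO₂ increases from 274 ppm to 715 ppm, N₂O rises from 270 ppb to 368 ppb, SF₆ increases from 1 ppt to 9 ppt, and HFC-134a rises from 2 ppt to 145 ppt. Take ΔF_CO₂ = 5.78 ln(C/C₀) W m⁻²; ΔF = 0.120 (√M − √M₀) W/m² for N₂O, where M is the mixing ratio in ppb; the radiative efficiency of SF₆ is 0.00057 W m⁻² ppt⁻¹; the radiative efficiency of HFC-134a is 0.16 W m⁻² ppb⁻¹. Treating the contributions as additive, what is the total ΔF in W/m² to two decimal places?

CO₂: 5.78 × ln(715/274) = 5.78 × ln(2.60949) = 5.78 × 0.95915 = 5.5439 W/m².
N₂O: 0.120 × (√368 − √270) = 0.120 × (19.1833 − 16.4317) = 0.120 × 2.7516 = 0.3302 W/m².
SF₆: ΔF = 0.00057 × (9 − 1) = 0.00057 × 8 = 0.0046 W/m².
HFC-134a: Δ = 145 − 2 = 143 ppt = 0.143 ppb; ΔF = 0.16 × 0.143 = 0.0229 W/m².
Total ΔF = 5.5439 + 0.3302 + 0.0046 + 0.0229 = 5.9016 W/m².

ΔF = 5.90 W/m²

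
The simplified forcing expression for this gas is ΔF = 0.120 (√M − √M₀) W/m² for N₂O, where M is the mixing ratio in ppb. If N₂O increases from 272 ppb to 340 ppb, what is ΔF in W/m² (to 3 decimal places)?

N₂O: 0.120 × (√340 − √272) = 0.120 × (18.4391 − 16.4924) = 0.120 × 1.9467 = 0.2336 W/m².

ΔF = 0.234 W/m²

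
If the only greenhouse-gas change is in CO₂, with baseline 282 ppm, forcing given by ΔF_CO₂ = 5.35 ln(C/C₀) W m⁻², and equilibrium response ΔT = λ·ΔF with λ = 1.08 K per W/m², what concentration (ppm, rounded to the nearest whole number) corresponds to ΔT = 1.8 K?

Required forcing: ΔF = ΔT/λ = 1.8/1.08 = 1.6667 W/m².
Then ln(C/282) = ΔF/5.35 = 1.6667/5.35 = 0.31153.
So C = 282 × e^0.31153 = 282 × 1.36551 = 385.07 ppm.

C ≈ 385 ppm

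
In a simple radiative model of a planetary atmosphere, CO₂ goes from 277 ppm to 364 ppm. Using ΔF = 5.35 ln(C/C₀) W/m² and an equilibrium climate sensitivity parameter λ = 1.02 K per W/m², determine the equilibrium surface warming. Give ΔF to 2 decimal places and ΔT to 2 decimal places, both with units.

CO₂: 5.35 × ln(364/277) = 5.35 × ln(1.31408) = 5.35 × 0.27314 = 1.4613 W/m².
ΔT = λ ΔF = 1.02 × 1.46 = 1.4892 K.

ΔF = 1.46 W/m²; ΔT = 1.49 K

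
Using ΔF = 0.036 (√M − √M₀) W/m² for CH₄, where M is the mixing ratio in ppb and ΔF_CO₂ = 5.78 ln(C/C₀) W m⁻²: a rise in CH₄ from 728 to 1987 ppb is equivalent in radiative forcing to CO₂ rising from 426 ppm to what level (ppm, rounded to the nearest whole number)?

C ≈ 475 ppm

CH₄ forcing: 0.036 × (√1987 − √728) = 0.036 × (44.5758 − 26.9815) = 0.036 × 17.5943 = 0.63339 W/m².
Set 5.78 ln(C/426) = 0.63339: ln(C/426) = 0.63339/5.78 = 0.10958, so C = 426 × e^0.10958 = 426 × 1.11581 = 475.34 ppm.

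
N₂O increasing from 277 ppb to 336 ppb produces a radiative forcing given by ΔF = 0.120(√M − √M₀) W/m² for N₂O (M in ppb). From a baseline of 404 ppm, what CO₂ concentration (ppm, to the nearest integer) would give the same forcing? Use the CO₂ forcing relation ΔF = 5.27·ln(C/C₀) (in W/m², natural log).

N₂O forcing: 0.120 × (√336 − √277) = 0.120 × (18.3303 − 16.6433) = 0.120 × 1.6870 = 0.20244 W/m².
Set 5.27 ln(C/404) = 0.20244: ln(C/404) = 0.20244/5.27 = 0.03841, so C = 404 × e^0.03841 = 404 × 1.03916 = 419.82 ppm.

C ≈ 420 ppm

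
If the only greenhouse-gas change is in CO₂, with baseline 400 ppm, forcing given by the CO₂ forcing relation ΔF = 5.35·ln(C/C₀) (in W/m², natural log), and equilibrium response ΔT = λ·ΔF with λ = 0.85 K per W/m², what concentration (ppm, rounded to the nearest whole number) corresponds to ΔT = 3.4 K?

C ≈ 845 ppm

Required forcing: ΔF = ΔT/λ = 3.4/0.85 = 4.0000 W/m².
Then ln(C/400) = ΔF/5.35 = 4.0000/5.35 = 0.74766.
So C = 400 × e^0.74766 = 400 × 2.11205 = 844.82 ppm.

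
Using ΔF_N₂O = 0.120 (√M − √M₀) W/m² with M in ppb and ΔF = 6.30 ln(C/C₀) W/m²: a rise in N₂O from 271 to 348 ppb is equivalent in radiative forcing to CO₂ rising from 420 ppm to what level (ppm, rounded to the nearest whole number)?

C ≈ 438 ppm

N₂O forcing: 0.120 × (√348 − √271) = 0.120 × (18.6548 − 16.4621) = 0.120 × 2.1927 = 0.26312 W/m².
Set 6.30 ln(C/420) = 0.26312: ln(C/420) = 0.26312/6.30 = 0.04177, so C = 420 × e^0.04177 = 420 × 1.04265 = 437.91 ppm.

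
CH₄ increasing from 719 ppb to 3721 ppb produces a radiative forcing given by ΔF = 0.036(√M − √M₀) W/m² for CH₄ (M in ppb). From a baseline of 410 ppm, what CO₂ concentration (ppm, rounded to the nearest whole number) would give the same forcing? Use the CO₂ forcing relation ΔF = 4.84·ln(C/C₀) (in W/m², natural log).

C ≈ 529 ppm

CH₄ forcing: 0.036 × (√3721 − √719) = 0.036 × (61.0000 − 26.8142) = 0.036 × 34.1858 = 1.23069 W/m².
Set 4.84 ln(C/410) = 1.23069: ln(C/410) = 1.23069/4.84 = 0.25427, so C = 410 × e^0.25427 = 410 × 1.28952 = 528.70 ppm.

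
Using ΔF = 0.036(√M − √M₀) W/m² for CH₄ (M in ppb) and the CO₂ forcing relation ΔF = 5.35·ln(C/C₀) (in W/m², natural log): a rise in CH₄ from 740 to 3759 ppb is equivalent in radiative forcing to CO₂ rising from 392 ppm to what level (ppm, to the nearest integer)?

CH₄ forcing: 0.036 × (√3759 − √740) = 0.036 × (61.3107 − 27.2029) = 0.036 × 34.1078 = 1.22788 W/m².
Set 5.35 ln(C/392) = 1.22788: ln(C/392) = 1.22788/5.35 = 0.22951, so C = 392 × e^0.22951 = 392 × 1.25798 = 493.13 ppm.

C ≈ 493 ppm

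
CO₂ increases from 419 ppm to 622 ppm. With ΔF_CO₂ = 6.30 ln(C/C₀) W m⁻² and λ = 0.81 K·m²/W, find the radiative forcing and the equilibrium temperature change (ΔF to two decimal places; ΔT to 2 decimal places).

ΔF = 2.49 W/m²; ΔT = 2.02 K

CO₂: 6.30 × ln(622/419) = 6.30 × ln(1.48449) = 6.30 × 0.39507 = 2.4889 W/m².
ΔT = λ ΔF = 0.81 × 2.49 = 2.0169 K.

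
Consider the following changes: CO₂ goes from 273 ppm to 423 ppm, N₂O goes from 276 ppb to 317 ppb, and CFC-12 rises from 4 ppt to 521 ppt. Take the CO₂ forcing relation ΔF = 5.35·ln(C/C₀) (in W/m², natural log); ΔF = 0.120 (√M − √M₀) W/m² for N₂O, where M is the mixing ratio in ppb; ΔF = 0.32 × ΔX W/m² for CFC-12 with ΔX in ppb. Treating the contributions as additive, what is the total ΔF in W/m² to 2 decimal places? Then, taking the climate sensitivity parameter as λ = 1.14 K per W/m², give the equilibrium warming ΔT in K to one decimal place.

ΔF = 2.65 W/m²; ΔT = 3.0 K

CO₂: 5.35 × ln(423/273) = 5.35 × ln(1.54945) = 5.35 × 0.43790 = 2.3428 W/m².
N₂O: 0.120 × (√317 − √276) = 0.120 × (17.8045 − 16.6132) = 0.120 × 1.1913 = 0.1430 W/m².
CFC-12: Δ = 521 − 4 = 517 ppt = 0.517 ppb; ΔF = 0.32 × 0.517 = 0.1654 W/m².
Total ΔF = 2.3428 + 0.1430 + 0.1654 = 2.6512 W/m².
ΔT = λ ΔF = 1.14 × 2.65 = 3.0210 K.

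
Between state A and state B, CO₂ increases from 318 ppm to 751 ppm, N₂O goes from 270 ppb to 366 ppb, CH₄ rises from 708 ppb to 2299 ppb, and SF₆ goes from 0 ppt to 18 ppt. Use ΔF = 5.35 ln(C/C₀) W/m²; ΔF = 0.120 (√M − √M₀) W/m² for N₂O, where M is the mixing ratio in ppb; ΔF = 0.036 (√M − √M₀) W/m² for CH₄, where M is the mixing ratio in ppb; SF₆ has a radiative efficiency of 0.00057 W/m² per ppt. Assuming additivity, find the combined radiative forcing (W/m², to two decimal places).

ΔF = 5.70 W/m²

CO₂: 5.35 × ln(751/318) = 5.35 × ln(2.36164) = 5.35 × 0.85936 = 4.5976 W/m².
N₂O: 0.120 × (√366 − √270) = 0.120 × (19.1311 − 16.4317) = 0.120 × 2.6994 = 0.3239 W/m².
CH₄: 0.036 × (√2299 − √708) = 0.036 × (47.9479 − 26.6083) = 0.036 × 21.3396 = 0.7682 W/m².
SF₆: ΔF = 0.00057 × (18 − 0) = 0.00057 × 18 = 0.0103 W/m².
Total ΔF = 4.5976 + 0.3239 + 0.7682 + 0.0103 = 5.7000 W/m².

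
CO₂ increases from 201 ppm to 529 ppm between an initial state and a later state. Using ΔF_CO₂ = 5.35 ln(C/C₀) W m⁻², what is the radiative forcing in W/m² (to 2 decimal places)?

ΔF = 5.18 W/m²

CO₂ absorption bands are partially saturated, so forcing scales with the logarithm of the concentration ratio.
CO₂: 5.35 × ln(529/201) = 5.35 × ln(2.63184) = 5.35 × 0.96768 = 5.1771 W/m².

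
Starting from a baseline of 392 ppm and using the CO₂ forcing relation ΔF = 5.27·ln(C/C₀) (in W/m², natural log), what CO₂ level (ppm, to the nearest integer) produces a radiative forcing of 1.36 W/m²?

Set 5.27 ln(C/392) = 1.36, so ln(C/392) = 1.36/5.27 = 0.25806.
Then C/392 = e^0.25806 = 1.29442, giving C = 392 × 1.29442 = 507.41 ppm.

C ≈ 507 ppm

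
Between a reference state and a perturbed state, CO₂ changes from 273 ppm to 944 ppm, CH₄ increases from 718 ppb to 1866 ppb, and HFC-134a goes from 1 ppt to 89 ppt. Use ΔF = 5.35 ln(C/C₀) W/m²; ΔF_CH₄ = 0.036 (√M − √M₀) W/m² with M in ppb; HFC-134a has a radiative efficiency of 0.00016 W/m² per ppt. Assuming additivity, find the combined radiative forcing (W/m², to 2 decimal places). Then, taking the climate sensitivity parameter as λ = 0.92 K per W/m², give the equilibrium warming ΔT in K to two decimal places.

ΔF = 7.24 W/m²; ΔT = 6.66 K

CO₂: 5.35 × ln(944/273) = 5.35 × ln(3.45788) = 5.35 × 1.24066 = 6.6375 W/m².
CH₄: 0.036 × (√1866 − √718) = 0.036 × (43.1972 − 26.7955) = 0.036 × 16.4017 = 0.5905 W/m².
HFC-134a: ΔF = 0.00016 × (89 − 1) = 0.00016 × 88 = 0.0141 W/m².
Total ΔF = 6.6375 + 0.5905 + 0.0141 = 7.2421 W/m².
ΔT = λ ΔF = 0.92 × 7.24 = 6.6608 K.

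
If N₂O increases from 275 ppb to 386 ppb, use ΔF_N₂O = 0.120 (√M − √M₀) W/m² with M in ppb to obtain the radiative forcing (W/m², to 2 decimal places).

N₂O: 0.120 × (√386 − √275) = 0.120 × (19.6469 − 16.5831) = 0.120 × 3.0638 = 0.3677 W/m².

ΔF = 0.37 W/m²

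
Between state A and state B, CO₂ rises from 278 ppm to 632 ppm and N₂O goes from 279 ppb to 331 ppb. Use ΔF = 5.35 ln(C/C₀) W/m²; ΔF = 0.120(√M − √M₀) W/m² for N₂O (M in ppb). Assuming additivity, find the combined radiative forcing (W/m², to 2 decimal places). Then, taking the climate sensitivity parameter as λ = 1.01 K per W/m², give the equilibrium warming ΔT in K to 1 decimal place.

ΔF = 4.57 W/m²; ΔT = 4.6 K

CO₂: 5.35 × ln(632/278) = 5.35 × ln(2.27338) = 5.35 × 0.82127 = 4.3938 W/m².
N₂O: 0.120 × (√331 − √279) = 0.120 × (18.1934 − 16.7033) = 0.120 × 1.4901 = 0.1788 W/m².
Total ΔF = 4.3938 + 0.1788 = 4.5726 W/m².
ΔT = λ ΔF = 1.01 × 4.57 = 4.6157 K.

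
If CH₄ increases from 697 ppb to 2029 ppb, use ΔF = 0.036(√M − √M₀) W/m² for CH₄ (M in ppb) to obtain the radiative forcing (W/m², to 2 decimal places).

ΔF = 0.67 W/m²

CH₄: 0.036 × (√2029 − √697) = 0.036 × (45.0444 − 26.4008) = 0.036 × 18.6436 = 0.6712 W/m².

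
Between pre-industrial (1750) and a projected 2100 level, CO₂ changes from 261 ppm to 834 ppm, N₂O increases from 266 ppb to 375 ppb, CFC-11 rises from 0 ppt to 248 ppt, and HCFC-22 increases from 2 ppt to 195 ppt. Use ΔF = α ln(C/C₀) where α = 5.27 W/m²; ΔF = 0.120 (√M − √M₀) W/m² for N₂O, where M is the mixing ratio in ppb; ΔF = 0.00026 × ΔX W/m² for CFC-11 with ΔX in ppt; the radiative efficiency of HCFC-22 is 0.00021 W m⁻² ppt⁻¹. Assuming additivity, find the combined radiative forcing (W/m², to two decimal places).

CO₂: 5.27 × ln(834/261) = 5.27 × ln(3.19540) = 5.27 × 1.16171 = 6.1222 W/m².
N₂O: 0.120 × (√375 − √266) = 0.120 × (19.3649 − 16.3095) = 0.120 × 3.0554 = 0.3666 W/m².
CFC-11: ΔF = 0.00026 × (248 − 0) = 0.00026 × 248 = 0.0645 W/m².
HCFC-22: ΔF = 0.00021 × (195 − 2) = 0.00021 × 193 = 0.0405 W/m².
Total ΔF = 6.1222 + 0.3666 + 0.0645 + 0.0405 = 6.5938 W/m².

ΔF = 6.59 W/m²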